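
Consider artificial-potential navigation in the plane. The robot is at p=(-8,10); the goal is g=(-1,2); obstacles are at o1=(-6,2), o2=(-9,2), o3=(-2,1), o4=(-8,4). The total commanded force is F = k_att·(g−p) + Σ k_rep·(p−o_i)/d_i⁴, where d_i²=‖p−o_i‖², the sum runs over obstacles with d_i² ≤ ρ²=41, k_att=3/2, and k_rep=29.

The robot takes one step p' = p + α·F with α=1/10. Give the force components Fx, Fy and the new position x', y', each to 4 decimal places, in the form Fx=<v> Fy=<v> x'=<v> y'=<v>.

Fx=10.5000 Fy=-11.8657 x'=-6.9500 y'=8.8134

F_att = 3/2·(g−p) = 3/2·(7,-8) = (10.5000,-12.0000)
o1: d²=68 > ρ²=41 → inactive
o2: d²=65 > ρ²=41 → inactive
o3: d²=117 > ρ²=41 → inactive
o4: d²=36 ≤ ρ²=41; F_rep = 29·(0,6)/36² = (0.0000,0.1343)
F = F_att + ΣF_rep = (10.5000,-11.8657)
p' = p + 1/10·F = (-6.9500,8.8134)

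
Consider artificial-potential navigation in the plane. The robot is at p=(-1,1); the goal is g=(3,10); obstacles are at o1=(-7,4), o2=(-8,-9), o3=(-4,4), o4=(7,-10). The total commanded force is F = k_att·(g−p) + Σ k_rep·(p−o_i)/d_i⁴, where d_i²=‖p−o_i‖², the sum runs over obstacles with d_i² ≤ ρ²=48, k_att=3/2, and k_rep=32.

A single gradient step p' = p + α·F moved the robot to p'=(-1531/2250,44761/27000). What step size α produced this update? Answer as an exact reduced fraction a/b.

F_att = 3/2·(g−p) = 3/2·(4,9) = (6.0000,13.5000)
o1: d²=45 ≤ ρ²=48; F_rep = 32·(6,-3)/45² = (0.0948,-0.0474)
o2: d²=149 > ρ²=48 → inactive
o3: d²=18 ≤ ρ²=48; F_rep = 32·(3,-3)/18² = (0.2963,-0.2963)
o4: d²=185 > ρ²=48 → inactive
F = F_att + ΣF_rep = (6.3911,13.1563)
Δp = p'−p = (0.3196,0.6578); α = Δx/Fx = (719/2250) / (1438/225) = 1/20
check: Δy/Fy = (17761/27000) / (17761/1350) = 1/20 ✓

α = 1/20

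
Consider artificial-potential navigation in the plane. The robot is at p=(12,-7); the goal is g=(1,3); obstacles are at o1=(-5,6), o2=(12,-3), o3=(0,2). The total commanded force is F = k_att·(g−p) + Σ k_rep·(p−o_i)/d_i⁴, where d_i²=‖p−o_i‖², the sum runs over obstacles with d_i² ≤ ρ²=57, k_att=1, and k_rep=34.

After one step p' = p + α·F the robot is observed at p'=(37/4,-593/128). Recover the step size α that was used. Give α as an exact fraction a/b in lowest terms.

α = 1/4

F_att = 1·(g−p) = 1·(-11,10) = (-11.0000,10.0000)
o1: d²=458 > ρ²=57 → inactive
o2: d²=16 ≤ ρ²=57; F_rep = 34·(0,-4)/16² = (0.0000,-0.5312)
o3: d²=225 > ρ²=57 → inactive
F = F_att + ΣF_rep = (-11.0000,9.4688)
Δp = p'−p = (-2.7500,2.3672); α = Δx/Fx = (-11/4) / (-11) = 1/4
check: Δy/Fy = (303/128) / (303/32) = 1/4 ✓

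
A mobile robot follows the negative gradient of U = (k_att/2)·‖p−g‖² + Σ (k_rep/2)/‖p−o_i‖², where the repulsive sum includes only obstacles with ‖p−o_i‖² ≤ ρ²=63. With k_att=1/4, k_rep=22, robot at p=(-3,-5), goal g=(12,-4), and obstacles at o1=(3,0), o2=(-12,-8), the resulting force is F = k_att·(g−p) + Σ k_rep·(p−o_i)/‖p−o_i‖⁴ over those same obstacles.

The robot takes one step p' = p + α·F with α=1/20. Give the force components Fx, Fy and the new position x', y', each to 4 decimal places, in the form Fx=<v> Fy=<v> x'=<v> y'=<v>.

Fx=3.7145 Fy=0.2204 x'=-2.8143 y'=-4.9890

F_att = 1/4·(g−p) = 1/4·(15,1) = (3.7500,0.2500)
o1: d²=61 ≤ ρ²=63; F_rep = 22·(-6,-5)/61² = (-0.0355,-0.0296)
o2: d²=90 > ρ²=63 → inactive
F = F_att + ΣF_rep = (3.7145,0.2204)
p' = p + 1/20·F = (-2.8143,-4.9890)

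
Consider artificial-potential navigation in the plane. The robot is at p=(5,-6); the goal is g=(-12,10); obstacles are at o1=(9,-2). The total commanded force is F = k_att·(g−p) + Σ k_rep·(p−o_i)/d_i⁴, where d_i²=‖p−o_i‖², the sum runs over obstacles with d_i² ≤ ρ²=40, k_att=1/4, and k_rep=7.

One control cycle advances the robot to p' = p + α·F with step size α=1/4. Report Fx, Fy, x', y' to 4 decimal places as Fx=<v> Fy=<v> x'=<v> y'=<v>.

Fx=-4.2773 Fy=3.9727 x'=3.9307 y'=-5.0068

F_att = 1/4·(g−p) = 1/4·(-17,16) = (-4.2500,4.0000)
o1: d²=32 ≤ ρ²=40; F_rep = 7·(-4,-4)/32² = (-0.0273,-0.0273)
F = F_att + ΣF_rep = (-4.2773,3.9727)
p' = p + 1/4·F = (3.9307,-5.0068)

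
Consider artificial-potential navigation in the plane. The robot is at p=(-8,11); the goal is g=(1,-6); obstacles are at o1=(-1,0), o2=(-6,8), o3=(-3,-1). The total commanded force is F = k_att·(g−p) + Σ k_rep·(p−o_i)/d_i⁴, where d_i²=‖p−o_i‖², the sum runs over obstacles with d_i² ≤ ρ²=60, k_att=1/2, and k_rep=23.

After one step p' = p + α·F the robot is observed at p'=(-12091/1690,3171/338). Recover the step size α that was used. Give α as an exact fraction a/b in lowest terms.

α = 1/5

F_att = 1/2·(g−p) = 1/2·(9,-17) = (4.5000,-8.5000)
o1: d²=170 > ρ²=60 → inactive
o2: d²=13 ≤ ρ²=60; F_rep = 23·(-2,3)/13² = (-0.2722,0.4083)
o3: d²=169 > ρ²=60 → inactive
F = F_att + ΣF_rep = (4.2278,-8.0917)
Δp = p'−p = (0.8456,-1.6183); α = Δx/Fx = (1429/1690) / (1429/338) = 1/5
check: Δy/Fy = (-547/338) / (-2735/338) = 1/5 ✓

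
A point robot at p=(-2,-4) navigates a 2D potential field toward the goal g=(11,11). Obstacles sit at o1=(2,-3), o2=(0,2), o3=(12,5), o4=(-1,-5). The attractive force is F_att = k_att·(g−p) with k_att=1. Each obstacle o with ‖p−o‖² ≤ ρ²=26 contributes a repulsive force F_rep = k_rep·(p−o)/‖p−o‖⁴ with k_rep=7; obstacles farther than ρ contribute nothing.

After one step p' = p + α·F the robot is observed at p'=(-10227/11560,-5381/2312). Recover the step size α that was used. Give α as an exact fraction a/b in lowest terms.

α = 1/10

F_att = 1·(g−p) = 1·(13,15) = (13.0000,15.0000)
o1: d²=17 ≤ ρ²=26; F_rep = 7·(-4,-1)/17² = (-0.0969,-0.0242)
o2: d²=40 > ρ²=26 → inactive
o3: d²=277 > ρ²=26 → inactive
o4: d²=2 ≤ ρ²=26; F_rep = 7·(-1,1)/2² = (-1.7500,1.7500)
F = F_att + ΣF_rep = (11.1531,16.7258)
Δp = p'−p = (1.1153,1.6726); α = Δx/Fx = (12893/11560) / (12893/1156) = 1/10
check: Δy/Fy = (3867/2312) / (19335/1156) = 1/10 ✓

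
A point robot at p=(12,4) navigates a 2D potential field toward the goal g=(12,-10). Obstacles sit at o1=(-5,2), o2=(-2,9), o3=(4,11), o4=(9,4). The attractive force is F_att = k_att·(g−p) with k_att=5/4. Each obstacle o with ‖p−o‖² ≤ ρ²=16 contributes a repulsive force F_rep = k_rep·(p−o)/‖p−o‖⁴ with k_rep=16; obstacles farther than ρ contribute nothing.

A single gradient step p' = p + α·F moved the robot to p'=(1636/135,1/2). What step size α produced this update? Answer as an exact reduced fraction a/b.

F_att = 5/4·(g−p) = 5/4·(0,-14) = (0.0000,-17.5000)
o1: d²=293 > ρ²=16 → inactive
o2: d²=221 > ρ²=16 → inactive
o3: d²=113 > ρ²=16 → inactive
o4: d²=9 ≤ ρ²=16; F_rep = 16·(3,0)/9² = (0.5926,0.0000)
F = F_att + ΣF_rep = (0.5926,-17.5000)
Δp = p'−p = (0.1185,-3.5000); α = Δx/Fx = (16/135) / (16/27) = 1/5
check: Δy/Fy = (-7/2) / (-35/2) = 1/5 ✓

α = 1/5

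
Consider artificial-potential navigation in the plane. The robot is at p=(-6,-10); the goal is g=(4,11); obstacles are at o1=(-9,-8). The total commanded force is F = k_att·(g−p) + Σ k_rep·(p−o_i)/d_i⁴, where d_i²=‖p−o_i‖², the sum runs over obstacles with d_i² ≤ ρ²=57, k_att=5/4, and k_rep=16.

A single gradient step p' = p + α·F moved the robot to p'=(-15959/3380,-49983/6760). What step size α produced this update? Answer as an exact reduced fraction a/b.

F_att = 5/4·(g−p) = 5/4·(10,21) = (12.5000,26.2500)
o1: d²=13 ≤ ρ²=57; F_rep = 16·(3,-2)/13² = (0.2840,-0.1893)
F = F_att + ΣF_rep = (12.7840,26.0607)
Δp = p'−p = (1.2784,2.6061); α = Δx/Fx = (4321/3380) / (4321/338) = 1/10
check: Δy/Fy = (17617/6760) / (17617/676) = 1/10 ✓

α = 1/10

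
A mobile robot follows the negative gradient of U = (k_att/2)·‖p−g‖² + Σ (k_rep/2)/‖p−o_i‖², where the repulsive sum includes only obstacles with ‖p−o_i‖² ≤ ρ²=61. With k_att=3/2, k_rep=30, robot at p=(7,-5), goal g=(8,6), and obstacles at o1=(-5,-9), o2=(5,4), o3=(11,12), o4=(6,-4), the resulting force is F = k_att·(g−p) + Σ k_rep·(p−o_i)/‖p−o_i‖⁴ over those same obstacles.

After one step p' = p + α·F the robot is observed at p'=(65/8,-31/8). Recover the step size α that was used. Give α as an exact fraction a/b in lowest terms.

α = 1/8

F_att = 3/2·(g−p) = 3/2·(1,11) = (1.5000,16.5000)
o1: d²=160 > ρ²=61 → inactive
o2: d²=85 > ρ²=61 → inactive
o3: d²=305 > ρ²=61 → inactive
o4: d²=2 ≤ ρ²=61; F_rep = 30·(1,-1)/2² = (7.5000,-7.5000)
F = F_att + ΣF_rep = (9.0000,9.0000)
Δp = p'−p = (1.1250,1.1250); α = Δx/Fx = (9/8) / (9) = 1/8
check: Δy/Fy = (9/8) / (9) = 1/8 ✓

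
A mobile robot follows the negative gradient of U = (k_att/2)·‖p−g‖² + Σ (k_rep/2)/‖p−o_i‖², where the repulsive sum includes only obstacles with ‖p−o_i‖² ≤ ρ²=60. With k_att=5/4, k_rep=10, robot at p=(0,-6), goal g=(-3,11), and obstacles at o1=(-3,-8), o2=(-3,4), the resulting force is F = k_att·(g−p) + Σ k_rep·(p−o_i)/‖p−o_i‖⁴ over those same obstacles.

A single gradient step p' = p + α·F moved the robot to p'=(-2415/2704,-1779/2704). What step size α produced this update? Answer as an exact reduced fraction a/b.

F_att = 5/4·(g−p) = 5/4·(-3,17) = (-3.7500,21.2500)
o1: d²=13 ≤ ρ²=60; F_rep = 10·(3,2)/13² = (0.1775,0.1183)
o2: d²=109 > ρ²=60 → inactive
F = F_att + ΣF_rep = (-3.5725,21.3683)
Δp = p'−p = (-0.8931,5.3421); α = Δx/Fx = (-2415/2704) / (-2415/676) = 1/4
check: Δy/Fy = (14445/2704) / (14445/676) = 1/4 ✓

α = 1/4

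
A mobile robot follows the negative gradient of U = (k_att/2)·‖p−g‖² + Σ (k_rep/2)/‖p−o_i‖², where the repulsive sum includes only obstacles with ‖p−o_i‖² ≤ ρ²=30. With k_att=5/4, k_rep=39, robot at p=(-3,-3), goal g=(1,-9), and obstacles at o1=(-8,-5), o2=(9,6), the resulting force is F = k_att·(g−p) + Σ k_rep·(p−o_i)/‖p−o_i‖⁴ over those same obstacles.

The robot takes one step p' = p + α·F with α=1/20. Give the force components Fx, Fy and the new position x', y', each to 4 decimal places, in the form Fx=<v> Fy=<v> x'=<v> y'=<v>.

Fx=5.2319 Fy=-7.4073 x'=-2.7384 y'=-3.3704

F_att = 5/4·(g−p) = 5/4·(4,-6) = (5.0000,-7.5000)
o1: d²=29 ≤ ρ²=30; F_rep = 39·(5,2)/29² = (0.2319,0.0927)
o2: d²=225 > ρ²=30 → inactive
F = F_att + ΣF_rep = (5.2319,-7.4073)
p' = p + 1/20·F = (-2.7384,-3.3704)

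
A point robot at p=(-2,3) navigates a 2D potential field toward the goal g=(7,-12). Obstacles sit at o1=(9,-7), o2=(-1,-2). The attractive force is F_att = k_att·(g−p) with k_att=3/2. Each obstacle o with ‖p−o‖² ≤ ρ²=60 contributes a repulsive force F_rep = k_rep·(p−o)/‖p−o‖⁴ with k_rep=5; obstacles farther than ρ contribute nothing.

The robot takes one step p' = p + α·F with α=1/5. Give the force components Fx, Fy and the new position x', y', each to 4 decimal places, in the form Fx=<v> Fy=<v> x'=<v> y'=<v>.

F_att = 3/2·(g−p) = 3/2·(9,-15) = (13.5000,-22.5000)
o1: d²=221 > ρ²=60 → inactive
o2: d²=26 ≤ ρ²=60; F_rep = 5·(-1,5)/26² = (-0.0074,0.0370)
F = F_att + ΣF_rep = (13.4926,-22.4630)
p' = p + 1/5·F = (0.6985,-1.4926)

Fx=13.4926 Fy=-22.4630 x'=0.6985 y'=-1.4926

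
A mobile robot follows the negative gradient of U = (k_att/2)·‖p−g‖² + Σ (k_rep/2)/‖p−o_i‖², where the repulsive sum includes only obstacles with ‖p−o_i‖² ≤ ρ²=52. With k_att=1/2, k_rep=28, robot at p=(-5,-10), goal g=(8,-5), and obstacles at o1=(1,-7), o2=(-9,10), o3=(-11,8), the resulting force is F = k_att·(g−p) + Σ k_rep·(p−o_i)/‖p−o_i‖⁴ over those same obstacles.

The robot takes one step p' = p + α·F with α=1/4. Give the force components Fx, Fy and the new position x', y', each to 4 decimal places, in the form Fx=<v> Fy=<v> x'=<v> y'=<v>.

Fx=6.4170 Fy=2.4585 x'=-3.3957 y'=-9.3854

F_att = 1/2·(g−p) = 1/2·(13,5) = (6.5000,2.5000)
o1: d²=45 ≤ ρ²=52; F_rep = 28·(-6,-3)/45² = (-0.0830,-0.0415)
o2: d²=416 > ρ²=52 → inactive
o3: d²=360 > ρ²=52 → inactive
F = F_att + ΣF_rep = (6.4170,2.4585)
p' = p + 1/4·F = (-3.3957,-9.3854)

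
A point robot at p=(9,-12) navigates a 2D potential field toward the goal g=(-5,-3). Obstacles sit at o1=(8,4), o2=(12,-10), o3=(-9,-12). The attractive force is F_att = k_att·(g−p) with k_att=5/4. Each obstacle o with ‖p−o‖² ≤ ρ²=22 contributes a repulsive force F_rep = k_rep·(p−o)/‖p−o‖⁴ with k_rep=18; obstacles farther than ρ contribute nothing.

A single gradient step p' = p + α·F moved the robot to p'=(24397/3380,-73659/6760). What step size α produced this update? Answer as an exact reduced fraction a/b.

α = 1/10

F_att = 5/4·(g−p) = 5/4·(-14,9) = (-17.5000,11.2500)
o1: d²=257 > ρ²=22 → inactive
o2: d²=13 ≤ ρ²=22; F_rep = 18·(-3,-2)/13² = (-0.3195,-0.2130)
o3: d²=324 > ρ²=22 → inactive
F = F_att + ΣF_rep = (-17.8195,11.0370)
Δp = p'−p = (-1.7820,1.1037); α = Δx/Fx = (-6023/3380) / (-6023/338) = 1/10
check: Δy/Fy = (7461/6760) / (7461/676) = 1/10 ✓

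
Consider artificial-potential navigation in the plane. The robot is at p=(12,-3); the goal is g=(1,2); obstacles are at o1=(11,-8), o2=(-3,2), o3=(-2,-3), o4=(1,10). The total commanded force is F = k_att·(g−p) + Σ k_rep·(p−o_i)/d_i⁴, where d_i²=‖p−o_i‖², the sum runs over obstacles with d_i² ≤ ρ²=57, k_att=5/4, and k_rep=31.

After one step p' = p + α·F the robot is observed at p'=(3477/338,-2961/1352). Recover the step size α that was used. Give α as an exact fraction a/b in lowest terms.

F_att = 5/4·(g−p) = 5/4·(-11,5) = (-13.7500,6.2500)
o1: d²=26 ≤ ρ²=57; F_rep = 31·(1,5)/26² = (0.0459,0.2293)
o2: d²=250 > ρ²=57 → inactive
o3: d²=196 > ρ²=57 → inactive
o4: d²=290 > ρ²=57 → inactive
F = F_att + ΣF_rep = (-13.7041,6.4793)
Δp = p'−p = (-1.7130,0.8099); α = Δx/Fx = (-579/338) / (-2316/169) = 1/8
check: Δy/Fy = (1095/1352) / (1095/169) = 1/8 ✓

α = 1/8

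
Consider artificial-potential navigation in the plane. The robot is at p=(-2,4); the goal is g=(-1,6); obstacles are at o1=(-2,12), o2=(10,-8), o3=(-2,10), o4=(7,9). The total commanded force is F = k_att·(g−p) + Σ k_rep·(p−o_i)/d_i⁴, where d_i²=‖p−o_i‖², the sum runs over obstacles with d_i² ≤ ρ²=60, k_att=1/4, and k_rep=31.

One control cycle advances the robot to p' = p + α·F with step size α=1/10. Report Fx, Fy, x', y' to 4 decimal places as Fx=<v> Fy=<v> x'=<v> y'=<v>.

F_att = 1/4·(g−p) = 1/4·(1,2) = (0.2500,0.5000)
o1: d²=64 > ρ²=60 → inactive
o2: d²=288 > ρ²=60 → inactive
o3: d²=36 ≤ ρ²=60; F_rep = 31·(0,-6)/36² = (0.0000,-0.1435)
o4: d²=106 > ρ²=60 → inactive
F = F_att + ΣF_rep = (0.2500,0.3565)
p' = p + 1/10·F = (-1.9750,4.0356)

Fx=0.2500 Fy=0.3565 x'=-1.9750 y'=4.0356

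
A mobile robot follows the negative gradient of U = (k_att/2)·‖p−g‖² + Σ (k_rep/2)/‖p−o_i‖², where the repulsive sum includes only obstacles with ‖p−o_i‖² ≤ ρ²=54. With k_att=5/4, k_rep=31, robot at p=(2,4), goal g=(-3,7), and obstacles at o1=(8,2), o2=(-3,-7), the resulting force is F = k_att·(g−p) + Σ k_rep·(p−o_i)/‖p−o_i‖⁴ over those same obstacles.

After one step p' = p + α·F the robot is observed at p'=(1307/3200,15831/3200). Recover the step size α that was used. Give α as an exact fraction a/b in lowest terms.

F_att = 5/4·(g−p) = 5/4·(-5,3) = (-6.2500,3.7500)
o1: d²=40 ≤ ρ²=54; F_rep = 31·(-6,2)/40² = (-0.1163,0.0387)
o2: d²=146 > ρ²=54 → inactive
F = F_att + ΣF_rep = (-6.3662,3.7887)
Δp = p'−p = (-1.5916,0.9472); α = Δx/Fx = (-5093/3200) / (-5093/800) = 1/4
check: Δy/Fy = (3031/3200) / (3031/800) = 1/4 ✓

α = 1/4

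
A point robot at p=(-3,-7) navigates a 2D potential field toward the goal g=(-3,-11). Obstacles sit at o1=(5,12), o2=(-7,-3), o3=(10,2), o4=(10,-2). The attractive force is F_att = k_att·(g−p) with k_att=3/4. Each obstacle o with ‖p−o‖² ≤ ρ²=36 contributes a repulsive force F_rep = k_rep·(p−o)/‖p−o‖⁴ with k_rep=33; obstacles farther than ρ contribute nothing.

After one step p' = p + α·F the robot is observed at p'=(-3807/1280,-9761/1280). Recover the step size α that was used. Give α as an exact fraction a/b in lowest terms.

α = 1/5

F_att = 3/4·(g−p) = 3/4·(0,-4) = (0.0000,-3.0000)
o1: d²=425 > ρ²=36 → inactive
o2: d²=32 ≤ ρ²=36; F_rep = 33·(4,-4)/32² = (0.1289,-0.1289)
o3: d²=250 > ρ²=36 → inactive
o4: d²=194 > ρ²=36 → inactive
F = F_att + ΣF_rep = (0.1289,-3.1289)
Δp = p'−p = (0.0258,-0.6258); α = Δx/Fx = (33/1280) / (33/256) = 1/5
check: Δy/Fy = (-801/1280) / (-801/256) = 1/5 ✓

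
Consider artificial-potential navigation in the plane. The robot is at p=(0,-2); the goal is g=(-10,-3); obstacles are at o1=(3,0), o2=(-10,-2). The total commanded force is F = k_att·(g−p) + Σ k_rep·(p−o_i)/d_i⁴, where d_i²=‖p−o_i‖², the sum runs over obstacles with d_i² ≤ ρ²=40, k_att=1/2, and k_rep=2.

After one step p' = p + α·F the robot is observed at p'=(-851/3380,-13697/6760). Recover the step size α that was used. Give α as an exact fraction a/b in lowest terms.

F_att = 1/2·(g−p) = 1/2·(-10,-1) = (-5.0000,-0.5000)
o1: d²=13 ≤ ρ²=40; F_rep = 2·(-3,-2)/13² = (-0.0355,-0.0237)
o2: d²=100 > ρ²=40 → inactive
F = F_att + ΣF_rep = (-5.0355,-0.5237)
Δp = p'−p = (-0.2518,-0.0262); α = Δx/Fx = (-851/3380) / (-851/169) = 1/20
check: Δy/Fy = (-177/6760) / (-177/338) = 1/20 ✓

α = 1/20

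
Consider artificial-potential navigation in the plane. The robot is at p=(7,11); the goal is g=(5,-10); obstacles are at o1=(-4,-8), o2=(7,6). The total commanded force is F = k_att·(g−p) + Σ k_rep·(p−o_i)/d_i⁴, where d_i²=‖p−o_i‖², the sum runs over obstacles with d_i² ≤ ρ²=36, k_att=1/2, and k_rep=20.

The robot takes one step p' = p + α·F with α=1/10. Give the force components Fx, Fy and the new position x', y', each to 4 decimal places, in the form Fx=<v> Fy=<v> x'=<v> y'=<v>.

F_att = 1/2·(g−p) = 1/2·(-2,-21) = (-1.0000,-10.5000)
o1: d²=482 > ρ²=36 → inactive
o2: d²=25 ≤ ρ²=36; F_rep = 20·(0,5)/25² = (0.0000,0.1600)
F = F_att + ΣF_rep = (-1.0000,-10.3400)
p' = p + 1/10·F = (6.9000,9.9660)

Fx=-1.0000 Fy=-10.3400 x'=6.9000 y'=9.9660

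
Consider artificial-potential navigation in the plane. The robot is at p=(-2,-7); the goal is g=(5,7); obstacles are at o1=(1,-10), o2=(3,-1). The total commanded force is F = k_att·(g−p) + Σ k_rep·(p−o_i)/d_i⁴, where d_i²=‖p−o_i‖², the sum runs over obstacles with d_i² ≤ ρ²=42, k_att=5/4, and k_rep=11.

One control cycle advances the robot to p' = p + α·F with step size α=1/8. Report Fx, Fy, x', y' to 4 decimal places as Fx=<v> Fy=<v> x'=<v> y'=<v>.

F_att = 5/4·(g−p) = 5/4·(7,14) = (8.7500,17.5000)
o1: d²=18 ≤ ρ²=42; F_rep = 11·(-3,3)/18² = (-0.1019,0.1019)
o2: d²=61 > ρ²=42 → inactive
F = F_att + ΣF_rep = (8.6481,17.6019)
p' = p + 1/8·F = (-0.9190,-4.7998)

Fx=8.6481 Fy=17.6019 x'=-0.9190 y'=-4.7998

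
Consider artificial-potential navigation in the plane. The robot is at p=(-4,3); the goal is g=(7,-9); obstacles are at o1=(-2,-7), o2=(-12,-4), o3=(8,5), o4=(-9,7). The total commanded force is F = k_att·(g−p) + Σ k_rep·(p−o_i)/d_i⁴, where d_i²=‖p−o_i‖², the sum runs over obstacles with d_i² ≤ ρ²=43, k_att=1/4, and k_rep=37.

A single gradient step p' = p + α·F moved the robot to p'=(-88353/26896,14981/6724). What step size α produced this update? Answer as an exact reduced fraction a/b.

F_att = 1/4·(g−p) = 1/4·(11,-12) = (2.7500,-3.0000)
o1: d²=104 > ρ²=43 → inactive
o2: d²=113 > ρ²=43 → inactive
o3: d²=148 > ρ²=43 → inactive
o4: d²=41 ≤ ρ²=43; F_rep = 37·(5,-4)/41² = (0.1101,-0.0880)
F = F_att + ΣF_rep = (2.8601,-3.0880)
Δp = p'−p = (0.7150,-0.7720); α = Δx/Fx = (19231/26896) / (19231/6724) = 1/4
check: Δy/Fy = (-5191/6724) / (-5191/1681) = 1/4 ✓

α = 1/4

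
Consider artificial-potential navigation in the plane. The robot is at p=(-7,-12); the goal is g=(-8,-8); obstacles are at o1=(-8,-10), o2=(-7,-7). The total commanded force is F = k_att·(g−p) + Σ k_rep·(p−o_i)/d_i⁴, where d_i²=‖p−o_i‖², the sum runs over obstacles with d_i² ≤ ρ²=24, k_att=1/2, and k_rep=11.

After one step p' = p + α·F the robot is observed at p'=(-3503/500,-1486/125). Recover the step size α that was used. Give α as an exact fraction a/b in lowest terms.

F_att = 1/2·(g−p) = 1/2·(-1,4) = (-0.5000,2.0000)
o1: d²=5 ≤ ρ²=24; F_rep = 11·(1,-2)/5² = (0.4400,-0.8800)
o2: d²=25 > ρ²=24 → inactive
F = F_att + ΣF_rep = (-0.0600,1.1200)
Δp = p'−p = (-0.0060,0.1120); α = Δx/Fx = (-3/500) / (-3/50) = 1/10
check: Δy/Fy = (14/125) / (28/25) = 1/10 ✓

α = 1/10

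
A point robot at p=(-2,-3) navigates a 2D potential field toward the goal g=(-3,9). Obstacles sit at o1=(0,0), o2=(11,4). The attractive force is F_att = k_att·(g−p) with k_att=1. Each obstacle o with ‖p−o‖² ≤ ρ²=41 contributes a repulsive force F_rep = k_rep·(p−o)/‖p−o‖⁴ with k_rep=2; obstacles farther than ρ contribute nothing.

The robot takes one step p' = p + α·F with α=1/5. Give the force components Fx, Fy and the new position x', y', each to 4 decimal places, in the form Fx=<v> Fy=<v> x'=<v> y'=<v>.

Fx=-1.0237 Fy=11.9645 x'=-2.2047 y'=-0.6071

F_att = 1·(g−p) = 1·(-1,12) = (-1.0000,12.0000)
o1: d²=13 ≤ ρ²=41; F_rep = 2·(-2,-3)/13² = (-0.0237,-0.0355)
o2: d²=218 > ρ²=41 → inactive
F = F_att + ΣF_rep = (-1.0237,11.9645)
p' = p + 1/5·F = (-2.2047,-0.6071)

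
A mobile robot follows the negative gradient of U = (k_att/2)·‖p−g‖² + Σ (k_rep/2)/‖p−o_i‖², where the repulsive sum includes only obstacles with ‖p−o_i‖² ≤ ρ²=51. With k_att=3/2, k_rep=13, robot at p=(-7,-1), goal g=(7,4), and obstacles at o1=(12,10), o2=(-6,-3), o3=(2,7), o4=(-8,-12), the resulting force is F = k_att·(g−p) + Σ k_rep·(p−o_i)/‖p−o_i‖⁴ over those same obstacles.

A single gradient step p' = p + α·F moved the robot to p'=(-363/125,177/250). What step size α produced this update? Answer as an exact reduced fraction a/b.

α = 1/5

F_att = 3/2·(g−p) = 3/2·(14,5) = (21.0000,7.5000)
o1: d²=482 > ρ²=51 → inactive
o2: d²=5 ≤ ρ²=51; F_rep = 13·(-1,2)/5² = (-0.5200,1.0400)
o3: d²=145 > ρ²=51 → inactive
o4: d²=122 > ρ²=51 → inactive
F = F_att + ΣF_rep = (20.4800,8.5400)
Δp = p'−p = (4.0960,1.7080); α = Δx/Fx = (512/125) / (512/25) = 1/5
check: Δy/Fy = (427/250) / (427/50) = 1/5 ✓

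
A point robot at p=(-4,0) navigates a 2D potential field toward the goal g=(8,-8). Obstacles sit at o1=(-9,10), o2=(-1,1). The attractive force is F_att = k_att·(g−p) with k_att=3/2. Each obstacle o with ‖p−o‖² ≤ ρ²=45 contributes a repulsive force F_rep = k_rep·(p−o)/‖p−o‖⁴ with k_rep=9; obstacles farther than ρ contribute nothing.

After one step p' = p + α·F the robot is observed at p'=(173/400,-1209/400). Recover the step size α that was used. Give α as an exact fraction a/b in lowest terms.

F_att = 3/2·(g−p) = 3/2·(12,-8) = (18.0000,-12.0000)
o1: d²=125 > ρ²=45 → inactive
o2: d²=10 ≤ ρ²=45; F_rep = 9·(-3,-1)/10² = (-0.2700,-0.0900)
F = F_att + ΣF_rep = (17.7300,-12.0900)
Δp = p'−p = (4.4325,-3.0225); α = Δx/Fx = (1773/400) / (1773/100) = 1/4
check: Δy/Fy = (-1209/400) / (-1209/100) = 1/4 ✓

α = 1/4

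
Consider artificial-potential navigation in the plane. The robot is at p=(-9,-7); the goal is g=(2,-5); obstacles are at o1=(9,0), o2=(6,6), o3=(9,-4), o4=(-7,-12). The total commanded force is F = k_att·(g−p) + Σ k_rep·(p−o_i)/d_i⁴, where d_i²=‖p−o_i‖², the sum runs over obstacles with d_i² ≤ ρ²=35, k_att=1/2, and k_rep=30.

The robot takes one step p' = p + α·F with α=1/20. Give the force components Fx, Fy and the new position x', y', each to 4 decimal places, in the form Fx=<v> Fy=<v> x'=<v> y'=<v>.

F_att = 1/2·(g−p) = 1/2·(11,2) = (5.5000,1.0000)
o1: d²=373 > ρ²=35 → inactive
o2: d²=394 > ρ²=35 → inactive
o3: d²=333 > ρ²=35 → inactive
o4: d²=29 ≤ ρ²=35; F_rep = 30·(-2,5)/29² = (-0.0713,0.1784)
F = F_att + ΣF_rep = (5.4287,1.1784)
p' = p + 1/20·F = (-8.7286,-6.9411)

Fx=5.4287 Fy=1.1784 x'=-8.7286 y'=-6.9411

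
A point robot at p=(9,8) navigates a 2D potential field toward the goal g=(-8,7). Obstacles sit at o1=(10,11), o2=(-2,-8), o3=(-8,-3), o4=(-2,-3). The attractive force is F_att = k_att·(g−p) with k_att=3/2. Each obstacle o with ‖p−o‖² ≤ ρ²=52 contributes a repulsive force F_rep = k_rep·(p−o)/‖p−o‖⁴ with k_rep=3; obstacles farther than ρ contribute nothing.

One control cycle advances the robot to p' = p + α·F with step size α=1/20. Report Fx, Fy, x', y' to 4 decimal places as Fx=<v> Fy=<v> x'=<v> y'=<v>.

Fx=-25.5300 Fy=-1.5900 x'=7.7235 y'=7.9205

F_att = 3/2·(g−p) = 3/2·(-17,-1) = (-25.5000,-1.5000)
o1: d²=10 ≤ ρ²=52; F_rep = 3·(-1,-3)/10² = (-0.0300,-0.0900)
o2: d²=377 > ρ²=52 → inactive
o3: d²=410 > ρ²=52 → inactive
o4: d²=242 > ρ²=52 → inactive
F = F_att + ΣF_rep = (-25.5300,-1.5900)
p' = p + 1/20·F = (7.7235,7.9205)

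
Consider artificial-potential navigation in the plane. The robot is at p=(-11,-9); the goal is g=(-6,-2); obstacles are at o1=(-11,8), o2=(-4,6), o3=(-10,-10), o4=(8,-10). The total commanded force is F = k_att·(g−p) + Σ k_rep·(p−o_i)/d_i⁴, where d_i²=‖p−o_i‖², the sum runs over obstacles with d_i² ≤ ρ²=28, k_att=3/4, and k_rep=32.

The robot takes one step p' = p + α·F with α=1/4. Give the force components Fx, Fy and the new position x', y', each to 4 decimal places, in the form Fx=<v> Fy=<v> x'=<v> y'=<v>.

Fx=-4.2500 Fy=13.2500 x'=-12.0625 y'=-5.6875

F_att = 3/4·(g−p) = 3/4·(5,7) = (3.7500,5.2500)
o1: d²=289 > ρ²=28 → inactive
o2: d²=274 > ρ²=28 → inactive
o3: d²=2 ≤ ρ²=28; F_rep = 32·(-1,1)/2² = (-8.0000,8.0000)
o4: d²=362 > ρ²=28 → inactive
F = F_att + ΣF_rep = (-4.2500,13.2500)
p' = p + 1/4·F = (-12.0625,-5.6875)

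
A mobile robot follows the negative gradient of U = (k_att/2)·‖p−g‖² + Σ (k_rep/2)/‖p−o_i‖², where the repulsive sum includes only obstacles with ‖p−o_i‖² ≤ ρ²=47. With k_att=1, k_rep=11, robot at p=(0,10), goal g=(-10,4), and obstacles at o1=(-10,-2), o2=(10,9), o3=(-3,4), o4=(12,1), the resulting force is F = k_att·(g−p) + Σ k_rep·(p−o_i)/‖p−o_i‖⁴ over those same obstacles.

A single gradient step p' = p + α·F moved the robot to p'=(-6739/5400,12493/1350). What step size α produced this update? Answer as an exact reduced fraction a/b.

F_att = 1·(g−p) = 1·(-10,-6) = (-10.0000,-6.0000)
o1: d²=244 > ρ²=47 → inactive
o2: d²=101 > ρ²=47 → inactive
o3: d²=45 ≤ ρ²=47; F_rep = 11·(3,6)/45² = (0.0163,0.0326)
o4: d²=225 > ρ²=47 → inactive
F = F_att + ΣF_rep = (-9.9837,-5.9674)
Δp = p'−p = (-1.2480,-0.7459); α = Δx/Fx = (-6739/5400) / (-6739/675) = 1/8
check: Δy/Fy = (-1007/1350) / (-4028/675) = 1/8 ✓

α = 1/8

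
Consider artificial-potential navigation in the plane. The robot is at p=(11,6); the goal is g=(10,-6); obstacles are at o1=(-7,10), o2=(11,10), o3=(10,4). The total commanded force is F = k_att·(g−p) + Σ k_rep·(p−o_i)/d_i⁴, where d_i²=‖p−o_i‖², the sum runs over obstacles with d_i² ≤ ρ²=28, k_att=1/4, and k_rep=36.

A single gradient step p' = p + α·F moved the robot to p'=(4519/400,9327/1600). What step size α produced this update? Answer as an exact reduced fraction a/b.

α = 1/4

F_att = 1/4·(g−p) = 1/4·(-1,-12) = (-0.2500,-3.0000)
o1: d²=340 > ρ²=28 → inactive
o2: d²=16 ≤ ρ²=28; F_rep = 36·(0,-4)/16² = (0.0000,-0.5625)
o3: d²=5 ≤ ρ²=28; F_rep = 36·(1,2)/5² = (1.4400,2.8800)
F = F_att + ΣF_rep = (1.1900,-0.6825)
Δp = p'−p = (0.2975,-0.1706); α = Δx/Fx = (119/400) / (119/100) = 1/4
check: Δy/Fy = (-273/1600) / (-273/400) = 1/4 ✓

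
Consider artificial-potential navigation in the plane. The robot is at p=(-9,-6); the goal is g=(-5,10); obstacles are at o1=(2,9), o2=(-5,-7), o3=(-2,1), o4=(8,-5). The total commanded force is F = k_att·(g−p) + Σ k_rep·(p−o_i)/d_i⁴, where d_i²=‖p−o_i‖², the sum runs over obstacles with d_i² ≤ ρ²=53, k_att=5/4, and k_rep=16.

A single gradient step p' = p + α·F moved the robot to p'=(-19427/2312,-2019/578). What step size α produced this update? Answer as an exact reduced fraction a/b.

F_att = 5/4·(g−p) = 5/4·(4,16) = (5.0000,20.0000)
o1: d²=346 > ρ²=53 → inactive
o2: d²=17 ≤ ρ²=53; F_rep = 16·(-4,1)/17² = (-0.2215,0.0554)
o3: d²=98 > ρ²=53 → inactive
o4: d²=290 > ρ²=53 → inactive
F = F_att + ΣF_rep = (4.7785,20.0554)
Δp = p'−p = (0.5973,2.5069); α = Δx/Fx = (1381/2312) / (1381/289) = 1/8
check: Δy/Fy = (1449/578) / (5796/289) = 1/8 ✓

α = 1/8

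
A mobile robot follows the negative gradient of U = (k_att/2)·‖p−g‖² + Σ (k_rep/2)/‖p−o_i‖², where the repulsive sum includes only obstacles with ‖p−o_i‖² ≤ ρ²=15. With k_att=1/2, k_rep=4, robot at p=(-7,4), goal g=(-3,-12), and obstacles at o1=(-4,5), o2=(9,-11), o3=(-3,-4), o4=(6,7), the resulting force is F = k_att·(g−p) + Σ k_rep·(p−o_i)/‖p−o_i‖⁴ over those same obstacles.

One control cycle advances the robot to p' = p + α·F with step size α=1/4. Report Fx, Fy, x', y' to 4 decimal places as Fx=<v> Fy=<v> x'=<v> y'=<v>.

F_att = 1/2·(g−p) = 1/2·(4,-16) = (2.0000,-8.0000)
o1: d²=10 ≤ ρ²=15; F_rep = 4·(-3,-1)/10² = (-0.1200,-0.0400)
o2: d²=481 > ρ²=15 → inactive
o3: d²=80 > ρ²=15 → inactive
o4: d²=178 > ρ²=15 → inactive
F = F_att + ΣF_rep = (1.8800,-8.0400)
p' = p + 1/4·F = (-6.5300,1.9900)

Fx=1.8800 Fy=-8.0400 x'=-6.5300 y'=1.9900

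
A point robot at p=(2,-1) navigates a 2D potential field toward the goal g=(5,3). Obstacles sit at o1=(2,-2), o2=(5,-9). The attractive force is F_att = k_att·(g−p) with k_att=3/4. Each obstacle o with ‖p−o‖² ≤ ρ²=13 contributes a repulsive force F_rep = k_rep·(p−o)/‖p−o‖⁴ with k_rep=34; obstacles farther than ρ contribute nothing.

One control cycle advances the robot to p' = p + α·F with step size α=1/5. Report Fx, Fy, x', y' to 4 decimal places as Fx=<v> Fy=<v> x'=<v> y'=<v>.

Fx=2.2500 Fy=37.0000 x'=2.4500 y'=6.4000

F_att = 3/4·(g−p) = 3/4·(3,4) = (2.2500,3.0000)
o1: d²=1 ≤ ρ²=13; F_rep = 34·(0,1)/1² = (0.0000,34.0000)
o2: d²=73 > ρ²=13 → inactive
F = F_att + ΣF_rep = (2.2500,37.0000)
p' = p + 1/5·F = (2.4500,6.4000)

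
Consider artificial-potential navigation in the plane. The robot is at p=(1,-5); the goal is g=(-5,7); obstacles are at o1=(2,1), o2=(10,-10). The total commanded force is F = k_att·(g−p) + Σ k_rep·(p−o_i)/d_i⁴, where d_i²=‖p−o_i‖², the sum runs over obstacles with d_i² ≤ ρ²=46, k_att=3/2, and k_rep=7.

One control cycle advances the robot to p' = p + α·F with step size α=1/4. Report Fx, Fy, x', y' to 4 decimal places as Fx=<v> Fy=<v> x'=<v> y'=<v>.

Fx=-9.0051 Fy=17.9693 x'=-1.2513 y'=-0.5077

F_att = 3/2·(g−p) = 3/2·(-6,12) = (-9.0000,18.0000)
o1: d²=37 ≤ ρ²=46; F_rep = 7·(-1,-6)/37² = (-0.0051,-0.0307)
o2: d²=106 > ρ²=46 → inactive
F = F_att + ΣF_rep = (-9.0051,17.9693)
p' = p + 1/4·F = (-1.2513,-0.5077)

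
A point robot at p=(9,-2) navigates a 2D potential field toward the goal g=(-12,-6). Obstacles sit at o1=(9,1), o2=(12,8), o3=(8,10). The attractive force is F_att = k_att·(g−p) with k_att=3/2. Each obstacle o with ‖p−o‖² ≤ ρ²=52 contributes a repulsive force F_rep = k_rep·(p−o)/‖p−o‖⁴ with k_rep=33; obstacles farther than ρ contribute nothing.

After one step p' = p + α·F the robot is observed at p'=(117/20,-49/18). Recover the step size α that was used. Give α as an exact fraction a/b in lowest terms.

α = 1/10

F_att = 3/2·(g−p) = 3/2·(-21,-4) = (-31.5000,-6.0000)
o1: d²=9 ≤ ρ²=52; F_rep = 33·(0,-3)/9² = (0.0000,-1.2222)
o2: d²=109 > ρ²=52 → inactive
o3: d²=145 > ρ²=52 → inactive
F = F_att + ΣF_rep = (-31.5000,-7.2222)
Δp = p'−p = (-3.1500,-0.7222); α = Δx/Fx = (-63/20) / (-63/2) = 1/10
check: Δy/Fy = (-13/18) / (-65/9) = 1/10 ✓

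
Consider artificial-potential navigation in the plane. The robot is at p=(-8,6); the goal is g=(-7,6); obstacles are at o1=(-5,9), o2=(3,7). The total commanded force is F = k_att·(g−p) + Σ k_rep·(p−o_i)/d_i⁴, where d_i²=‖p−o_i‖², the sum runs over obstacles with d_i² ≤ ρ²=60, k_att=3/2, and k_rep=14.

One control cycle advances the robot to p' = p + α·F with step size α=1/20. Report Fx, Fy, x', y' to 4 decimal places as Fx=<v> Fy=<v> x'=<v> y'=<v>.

Fx=1.3704 Fy=-0.1296 x'=-7.9315 y'=5.9935

F_att = 3/2·(g−p) = 3/2·(1,0) = (1.5000,0.0000)
o1: d²=18 ≤ ρ²=60; F_rep = 14·(-3,-3)/18² = (-0.1296,-0.1296)
o2: d²=122 > ρ²=60 → inactive
F = F_att + ΣF_rep = (1.3704,-0.1296)
p' = p + 1/20·F = (-7.9315,5.9935)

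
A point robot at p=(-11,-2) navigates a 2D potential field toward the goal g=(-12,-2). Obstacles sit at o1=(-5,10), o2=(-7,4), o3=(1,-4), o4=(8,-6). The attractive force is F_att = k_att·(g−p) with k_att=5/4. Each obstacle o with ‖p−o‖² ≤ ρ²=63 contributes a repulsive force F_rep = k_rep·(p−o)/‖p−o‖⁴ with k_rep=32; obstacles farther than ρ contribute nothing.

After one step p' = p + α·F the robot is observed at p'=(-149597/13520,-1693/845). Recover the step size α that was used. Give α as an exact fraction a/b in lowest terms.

F_att = 5/4·(g−p) = 5/4·(-1,0) = (-1.2500,0.0000)
o1: d²=180 > ρ²=63 → inactive
o2: d²=52 ≤ ρ²=63; F_rep = 32·(-4,-6)/52² = (-0.0473,-0.0710)
o3: d²=148 > ρ²=63 → inactive
o4: d²=377 > ρ²=63 → inactive
F = F_att + ΣF_rep = (-1.2973,-0.0710)
Δp = p'−p = (-0.0649,-0.0036); α = Δx/Fx = (-877/13520) / (-877/676) = 1/20
check: Δy/Fy = (-3/845) / (-12/169) = 1/20 ✓

α = 1/20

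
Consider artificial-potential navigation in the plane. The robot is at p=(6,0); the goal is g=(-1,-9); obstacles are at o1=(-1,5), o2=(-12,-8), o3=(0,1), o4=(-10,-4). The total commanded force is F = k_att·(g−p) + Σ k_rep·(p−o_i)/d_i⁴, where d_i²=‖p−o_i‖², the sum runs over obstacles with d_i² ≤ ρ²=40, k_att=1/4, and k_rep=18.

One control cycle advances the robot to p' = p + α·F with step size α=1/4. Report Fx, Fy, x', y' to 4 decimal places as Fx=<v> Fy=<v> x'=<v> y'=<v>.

Fx=-1.6711 Fy=-2.2631 x'=5.5822 y'=-0.5658

F_att = 1/4·(g−p) = 1/4·(-7,-9) = (-1.7500,-2.2500)
o1: d²=74 > ρ²=40 → inactive
o2: d²=388 > ρ²=40 → inactive
o3: d²=37 ≤ ρ²=40; F_rep = 18·(6,-1)/37² = (0.0789,-0.0131)
o4: d²=272 > ρ²=40 → inactive
F = F_att + ΣF_rep = (-1.6711,-2.2631)
p' = p + 1/4·F = (5.5822,-0.5658)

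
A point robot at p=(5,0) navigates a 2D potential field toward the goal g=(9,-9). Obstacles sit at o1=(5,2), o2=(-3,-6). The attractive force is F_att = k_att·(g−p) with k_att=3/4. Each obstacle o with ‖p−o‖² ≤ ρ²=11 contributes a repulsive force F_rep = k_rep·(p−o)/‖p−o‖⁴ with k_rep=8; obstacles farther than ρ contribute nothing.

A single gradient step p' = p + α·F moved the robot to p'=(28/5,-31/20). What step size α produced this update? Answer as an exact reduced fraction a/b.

α = 1/5

F_att = 3/4·(g−p) = 3/4·(4,-9) = (3.0000,-6.7500)
o1: d²=4 ≤ ρ²=11; F_rep = 8·(0,-2)/4² = (0.0000,-1.0000)
o2: d²=100 > ρ²=11 → inactive
F = F_att + ΣF_rep = (3.0000,-7.7500)
Δp = p'−p = (0.6000,-1.5500); α = Δx/Fx = (3/5) / (3) = 1/5
check: Δy/Fy = (-31/20) / (-31/4) = 1/5 ✓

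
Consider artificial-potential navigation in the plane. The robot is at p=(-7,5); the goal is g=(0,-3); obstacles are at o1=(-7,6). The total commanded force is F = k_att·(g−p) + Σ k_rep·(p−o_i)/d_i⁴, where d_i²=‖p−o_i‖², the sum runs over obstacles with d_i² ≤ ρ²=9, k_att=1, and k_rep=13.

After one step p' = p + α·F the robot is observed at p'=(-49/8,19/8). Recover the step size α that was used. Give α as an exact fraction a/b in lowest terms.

α = 1/8

F_att = 1·(g−p) = 1·(7,-8) = (7.0000,-8.0000)
o1: d²=1 ≤ ρ²=9; F_rep = 13·(0,-1)/1² = (0.0000,-13.0000)
F = F_att + ΣF_rep = (7.0000,-21.0000)
Δp = p'−p = (0.8750,-2.6250); α = Δx/Fx = (7/8) / (7) = 1/8
check: Δy/Fy = (-21/8) / (-21) = 1/8 ✓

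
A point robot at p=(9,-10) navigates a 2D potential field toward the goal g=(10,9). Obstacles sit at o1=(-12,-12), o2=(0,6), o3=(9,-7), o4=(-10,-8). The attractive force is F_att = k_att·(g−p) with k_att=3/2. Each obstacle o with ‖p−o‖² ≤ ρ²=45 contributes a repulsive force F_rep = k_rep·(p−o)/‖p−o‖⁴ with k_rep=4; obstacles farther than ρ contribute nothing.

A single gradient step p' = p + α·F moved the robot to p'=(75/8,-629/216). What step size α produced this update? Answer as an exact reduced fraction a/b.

α = 1/4

F_att = 3/2·(g−p) = 3/2·(1,19) = (1.5000,28.5000)
o1: d²=445 > ρ²=45 → inactive
o2: d²=337 > ρ²=45 → inactive
o3: d²=9 ≤ ρ²=45; F_rep = 4·(0,-3)/9² = (0.0000,-0.1481)
o4: d²=365 > ρ²=45 → inactive
F = F_att + ΣF_rep = (1.5000,28.3519)
Δp = p'−p = (0.3750,7.0880); α = Δx/Fx = (3/8) / (3/2) = 1/4
check: Δy/Fy = (1531/216) / (1531/54) = 1/4 ✓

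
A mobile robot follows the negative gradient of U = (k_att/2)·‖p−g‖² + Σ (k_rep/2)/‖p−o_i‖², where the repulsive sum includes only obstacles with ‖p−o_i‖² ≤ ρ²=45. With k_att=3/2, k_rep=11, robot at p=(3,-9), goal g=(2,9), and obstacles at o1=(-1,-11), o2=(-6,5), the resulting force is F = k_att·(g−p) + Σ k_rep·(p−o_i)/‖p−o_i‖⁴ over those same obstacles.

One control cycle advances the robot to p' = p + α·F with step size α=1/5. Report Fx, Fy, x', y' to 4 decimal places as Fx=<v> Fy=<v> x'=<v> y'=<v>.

F_att = 3/2·(g−p) = 3/2·(-1,18) = (-1.5000,27.0000)
o1: d²=20 ≤ ρ²=45; F_rep = 11·(4,2)/20² = (0.1100,0.0550)
o2: d²=277 > ρ²=45 → inactive
F = F_att + ΣF_rep = (-1.3900,27.0550)
p' = p + 1/5·F = (2.7220,-3.5890)

Fx=-1.3900 Fy=27.0550 x'=2.7220 y'=-3.5890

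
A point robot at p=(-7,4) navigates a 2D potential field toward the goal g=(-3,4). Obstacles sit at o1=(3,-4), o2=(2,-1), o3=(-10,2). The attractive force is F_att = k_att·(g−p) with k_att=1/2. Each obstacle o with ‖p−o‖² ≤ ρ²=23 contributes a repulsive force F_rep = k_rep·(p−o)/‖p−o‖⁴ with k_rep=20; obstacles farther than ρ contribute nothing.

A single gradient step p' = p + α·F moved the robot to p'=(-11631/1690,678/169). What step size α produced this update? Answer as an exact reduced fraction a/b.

α = 1/20

F_att = 1/2·(g−p) = 1/2·(4,0) = (2.0000,0.0000)
o1: d²=164 > ρ²=23 → inactive
o2: d²=106 > ρ²=23 → inactive
o3: d²=13 ≤ ρ²=23; F_rep = 20·(3,2)/13² = (0.3550,0.2367)
F = F_att + ΣF_rep = (2.3550,0.2367)
Δp = p'−p = (0.1178,0.0118); α = Δx/Fx = (199/1690) / (398/169) = 1/20
check: Δy/Fy = (2/169) / (40/169) = 1/20 ✓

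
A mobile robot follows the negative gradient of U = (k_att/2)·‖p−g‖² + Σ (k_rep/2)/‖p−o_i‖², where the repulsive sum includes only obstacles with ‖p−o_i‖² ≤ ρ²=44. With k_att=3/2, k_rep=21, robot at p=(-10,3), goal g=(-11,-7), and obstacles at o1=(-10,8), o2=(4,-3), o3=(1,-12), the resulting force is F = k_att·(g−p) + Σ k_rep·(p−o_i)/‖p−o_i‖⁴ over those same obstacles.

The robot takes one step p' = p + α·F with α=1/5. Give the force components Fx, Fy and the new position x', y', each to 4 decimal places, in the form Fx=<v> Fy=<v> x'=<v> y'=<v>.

Fx=-1.5000 Fy=-15.1680 x'=-10.3000 y'=-0.0336

F_att = 3/2·(g−p) = 3/2·(-1,-10) = (-1.5000,-15.0000)
o1: d²=25 ≤ ρ²=44; F_rep = 21·(0,-5)/25² = (0.0000,-0.1680)
o2: d²=232 > ρ²=44 → inactive
o3: d²=346 > ρ²=44 → inactive
F = F_att + ΣF_rep = (-1.5000,-15.1680)
p' = p + 1/5·F = (-10.3000,-0.0336)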